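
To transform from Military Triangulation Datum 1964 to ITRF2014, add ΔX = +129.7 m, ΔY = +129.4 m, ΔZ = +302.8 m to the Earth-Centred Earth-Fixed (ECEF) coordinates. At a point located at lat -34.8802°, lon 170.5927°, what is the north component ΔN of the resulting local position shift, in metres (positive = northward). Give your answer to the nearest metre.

At φ = -34.8802°, λ = 170.5927°: sin φ = -0.571862, cos φ = 0.820350, sin λ = 0.163452, cos λ = -0.986551.
ΔN = −sin φ cos λ·ΔX − sin φ sin λ·ΔY + cos φ·ΔZ = −(-0.571862)(-0.986551)(129.7) − (-0.571862)(0.163452)(129.4) + (0.820350)(302.8) = 187.32 m.

ΔN = 187 m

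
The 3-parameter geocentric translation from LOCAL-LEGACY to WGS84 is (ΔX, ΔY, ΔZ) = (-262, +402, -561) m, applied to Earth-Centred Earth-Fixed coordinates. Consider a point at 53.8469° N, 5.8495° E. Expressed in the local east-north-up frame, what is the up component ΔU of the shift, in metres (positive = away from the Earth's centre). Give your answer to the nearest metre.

ΔU = -583 m

The local up (radial) axis is (cos φ cos λ, cos φ sin λ, sin φ), giving ΔU = -153.761 + 24.170 − 452.976 = -582.57 m.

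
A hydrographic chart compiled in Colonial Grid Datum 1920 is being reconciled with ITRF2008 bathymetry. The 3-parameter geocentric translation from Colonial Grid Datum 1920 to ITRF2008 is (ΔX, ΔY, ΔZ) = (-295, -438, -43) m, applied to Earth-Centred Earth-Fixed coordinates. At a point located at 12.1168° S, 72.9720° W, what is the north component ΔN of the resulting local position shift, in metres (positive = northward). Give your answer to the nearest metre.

ΔN = 28 m

At φ = -12.1168°, λ = -72.9720°: sin φ = -0.209905, cos φ = 0.977722, sin λ = -0.956162, cos λ = 0.292839.
ΔN = −sin φ cos λ·ΔX − sin φ sin λ·ΔY + cos φ·ΔZ = −(-0.209905)(0.292839)(-295) − (-0.209905)(-0.956162)(-438) + (0.977722)(-43) = 27.73 m.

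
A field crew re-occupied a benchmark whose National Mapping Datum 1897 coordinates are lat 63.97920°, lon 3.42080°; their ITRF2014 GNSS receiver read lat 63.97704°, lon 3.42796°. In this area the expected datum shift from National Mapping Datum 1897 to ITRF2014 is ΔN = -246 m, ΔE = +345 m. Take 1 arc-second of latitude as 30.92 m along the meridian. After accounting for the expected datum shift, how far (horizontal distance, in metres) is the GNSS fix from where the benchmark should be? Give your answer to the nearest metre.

7 m

Observed coordinate differences: Δφ = -0.00216°, Δλ = +0.00716°.
Converting to metres (1° lat = 111312 m, cos φ = 0.438697): observed ΔN = -240.4 m, observed ΔE = 349.6 m.
Subtracting the expected shift leaves a residual of -240.4 − (-246) = 5.6 m north and 349.6 − (345) = 4.6 m east.
Residual distance = √(5.6² + 4.6²) = 7.2 m.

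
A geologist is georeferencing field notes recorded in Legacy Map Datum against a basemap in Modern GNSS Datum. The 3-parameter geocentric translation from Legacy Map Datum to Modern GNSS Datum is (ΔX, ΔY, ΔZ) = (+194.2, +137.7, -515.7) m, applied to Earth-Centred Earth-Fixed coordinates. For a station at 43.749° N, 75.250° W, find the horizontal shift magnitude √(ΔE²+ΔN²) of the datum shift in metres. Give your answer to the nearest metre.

386 m

At φ = 43.749°, λ = -75.250°: sin φ = 0.691500, cos φ = 0.722376, sin λ = -0.967046, cos λ = 0.254602.
ΔE = −sin λ·ΔX + cos λ·ΔY = −(-0.967046)·(194.2) + (0.254602)·(137.7) = 222.86 m.
ΔN = −sin φ cos λ·ΔX − sin φ sin λ·ΔY + cos φ·ΔZ = −(0.691500)(0.254602)(194.2) − (0.691500)(-0.967046)(137.7) + (0.722376)(-515.7) = -314.64 m.
Horizontal magnitude = √(ΔE² + ΔN²) = √(222.86² + (-314.64)²) = 385.57 m.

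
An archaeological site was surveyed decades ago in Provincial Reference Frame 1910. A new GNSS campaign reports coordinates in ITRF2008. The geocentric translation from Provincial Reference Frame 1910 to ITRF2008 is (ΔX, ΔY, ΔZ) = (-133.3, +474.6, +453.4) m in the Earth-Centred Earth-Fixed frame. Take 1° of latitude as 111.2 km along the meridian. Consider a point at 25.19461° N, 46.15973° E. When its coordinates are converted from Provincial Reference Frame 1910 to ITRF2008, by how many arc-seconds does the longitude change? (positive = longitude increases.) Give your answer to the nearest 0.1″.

sin φ = 0.425694, cos φ = 0.904867, sin λ = 0.721274, cos λ = 0.692650.
East component: ΔE = −sin λ·ΔX + cos λ·ΔY = −(0.721274)(-133.3) + (0.692650)(474.6) = 424.88 m.
1° of latitude spans 111200 m; at latitude φ, 1° of longitude spans that × cos φ = 100621.2 m, so Δλ = 424.88 / 100621.2 × 3600 = 15.201″.

Δλ = 15.2″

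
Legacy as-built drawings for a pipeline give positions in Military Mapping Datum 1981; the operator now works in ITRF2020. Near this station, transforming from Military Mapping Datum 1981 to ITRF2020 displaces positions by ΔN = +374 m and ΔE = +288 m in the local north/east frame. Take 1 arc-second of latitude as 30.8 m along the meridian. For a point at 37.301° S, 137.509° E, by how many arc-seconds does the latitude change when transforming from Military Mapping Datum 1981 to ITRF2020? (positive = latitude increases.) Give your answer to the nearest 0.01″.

1″ of latitude = 30.80 m, so Δφ = 374.0 / 30.80 = 12.143″.

Δφ = 12.14″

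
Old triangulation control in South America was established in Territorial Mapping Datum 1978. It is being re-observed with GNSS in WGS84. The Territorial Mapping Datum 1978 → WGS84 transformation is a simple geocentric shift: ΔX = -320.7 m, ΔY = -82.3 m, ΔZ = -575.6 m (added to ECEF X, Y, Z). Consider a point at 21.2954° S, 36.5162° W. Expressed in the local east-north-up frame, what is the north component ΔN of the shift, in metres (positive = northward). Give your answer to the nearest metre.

ΔN = -612 m

At φ = -21.2954°, λ = -36.5162°: sin φ = -0.363176, cos φ = 0.931720, sin λ = -0.595050, cos λ = 0.803689.
ΔN = −sin φ cos λ·ΔX − sin φ sin λ·ΔY + cos φ·ΔZ = −(-0.363176)(0.803689)(-320.7) − (-0.363176)(-0.595050)(-82.3) + (0.931720)(-575.6) = -612.12 m.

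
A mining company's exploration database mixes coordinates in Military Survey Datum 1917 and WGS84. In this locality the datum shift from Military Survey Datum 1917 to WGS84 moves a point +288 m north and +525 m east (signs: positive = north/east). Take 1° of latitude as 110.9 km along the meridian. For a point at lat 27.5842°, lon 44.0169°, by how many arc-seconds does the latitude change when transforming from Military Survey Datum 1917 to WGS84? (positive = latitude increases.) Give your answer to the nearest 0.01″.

1° of latitude = 110.9 km, so Δφ = 288.0 / 110900 = 0.0025969° = 9.349″.

Δφ = 9.35″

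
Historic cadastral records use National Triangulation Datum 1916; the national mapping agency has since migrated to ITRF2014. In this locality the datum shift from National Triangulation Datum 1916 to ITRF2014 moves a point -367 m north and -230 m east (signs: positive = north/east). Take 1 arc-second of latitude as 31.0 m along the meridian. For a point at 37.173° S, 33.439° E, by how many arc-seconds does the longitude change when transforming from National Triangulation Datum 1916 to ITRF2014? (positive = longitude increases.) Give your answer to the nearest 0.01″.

At latitude -37.173°, cos φ = 0.796815.
1″ of longitude at this latitude = 31.00 × cos φ = 24.7013 m, so Δλ = -230.0 / 24.7013 = -9.311″.

Δλ = -9.31″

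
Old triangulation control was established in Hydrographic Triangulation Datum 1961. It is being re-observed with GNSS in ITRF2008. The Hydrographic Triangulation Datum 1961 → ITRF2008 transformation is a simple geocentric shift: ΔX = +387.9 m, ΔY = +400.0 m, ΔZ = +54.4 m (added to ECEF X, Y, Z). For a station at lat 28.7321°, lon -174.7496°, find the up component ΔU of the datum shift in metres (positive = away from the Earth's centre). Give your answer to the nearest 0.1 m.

At φ = 28.7321°, λ = -174.7496°: sin φ = 0.480715, cos φ = 0.876877, sin λ = -0.091509, cos λ = -0.995804.
ΔU = cos φ cos λ·ΔX + cos φ sin λ·ΔY + sin φ·ΔZ = (0.876877)(-0.995804)(387.9) + (0.876877)(-0.091509)(400.0) + (0.480715)(54.4) = -344.66 m.

ΔU = -344.7 m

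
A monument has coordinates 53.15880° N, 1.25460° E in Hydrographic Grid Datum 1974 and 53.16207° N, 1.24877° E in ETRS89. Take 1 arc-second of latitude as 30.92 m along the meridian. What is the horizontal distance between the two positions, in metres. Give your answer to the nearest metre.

533 m

Δφ = 53.16207° − 53.15880° = +0.00327°; Δλ = 1.24877° − 1.25460° = -0.00583°.
1° of latitude = 3600 × 30.92 = 111312 m.
ΔN = Δφ × 111312 = 364.0 m; ΔE = Δλ × 111312 × cos(53.15880°) = -0.00583 × 111312 × 0.599599 = -389.1 m.
Distance = √(ΔE² + ΔN²) = √((-389.1)² + 364.0²) = 532.8 m.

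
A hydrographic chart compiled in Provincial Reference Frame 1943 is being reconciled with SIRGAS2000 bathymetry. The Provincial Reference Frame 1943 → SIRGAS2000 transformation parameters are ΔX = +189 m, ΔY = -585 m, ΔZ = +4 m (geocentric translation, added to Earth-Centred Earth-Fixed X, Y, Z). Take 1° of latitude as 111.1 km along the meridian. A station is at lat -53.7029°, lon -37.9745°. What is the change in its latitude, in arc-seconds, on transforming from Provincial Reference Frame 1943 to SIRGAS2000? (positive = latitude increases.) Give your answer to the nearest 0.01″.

Δφ = 13.37″

sin φ = -0.805958, cos φ = 0.591972, sin λ = -0.615311, cos λ = 0.788285.
North component: ΔN = −sin φ cos λ·ΔX − sin φ sin λ·ΔY + cos φ·ΔZ = −(-0.805958)(0.788285)(189) − (-0.805958)(-0.615311)(-585) + (0.591972)(4) = 412.55 m.
1° of latitude spans 111100 m, so Δφ = 412.55 / 111100 × 3600 = 13.368″.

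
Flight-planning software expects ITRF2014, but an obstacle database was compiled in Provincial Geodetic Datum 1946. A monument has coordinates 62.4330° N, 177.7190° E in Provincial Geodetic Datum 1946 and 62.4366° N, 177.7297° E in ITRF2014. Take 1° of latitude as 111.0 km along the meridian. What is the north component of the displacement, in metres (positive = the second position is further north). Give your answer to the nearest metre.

Δφ = 62.4366° − 62.4330° = +0.0036°; Δλ = 177.7297° − 177.7190° = +0.0107°.
ΔN = Δφ × 111000 = 399.6 m; ΔE = Δλ × 111000 × cos(62.4330°) = +0.0107 × 111000 × 0.462786 = 549.7 m.

ΔN = 400 m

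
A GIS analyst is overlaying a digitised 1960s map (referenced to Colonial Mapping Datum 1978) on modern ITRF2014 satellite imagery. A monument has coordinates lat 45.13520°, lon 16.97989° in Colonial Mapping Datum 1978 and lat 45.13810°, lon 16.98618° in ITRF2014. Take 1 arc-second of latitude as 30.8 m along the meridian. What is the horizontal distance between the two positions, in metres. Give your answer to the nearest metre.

588 m

Δφ = 45.13810° − 45.13520° = +0.00290°; Δλ = 16.98618° − 16.97989° = +0.00629°.
1° of latitude = 3600 × 30.80 = 110880 m.
ΔN = Δφ × 110880 = 321.6 m; ΔE = Δλ × 110880 × cos(45.13520°) = +0.00629 × 110880 × 0.705436 = 492.0 m.
Distance = √(ΔE² + ΔN²) = √(492.0² + 321.6²) = 587.8 m.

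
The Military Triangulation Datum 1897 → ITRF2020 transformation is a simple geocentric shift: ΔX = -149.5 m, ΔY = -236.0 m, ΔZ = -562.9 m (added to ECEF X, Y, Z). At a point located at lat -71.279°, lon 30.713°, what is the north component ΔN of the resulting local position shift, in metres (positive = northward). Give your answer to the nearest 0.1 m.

ΔN = -416.6 m

The local north axis is (−sin φ cos λ, −sin φ sin λ, cos φ), giving ΔN = -121.730 − 114.157 − 180.668 = -416.56 m.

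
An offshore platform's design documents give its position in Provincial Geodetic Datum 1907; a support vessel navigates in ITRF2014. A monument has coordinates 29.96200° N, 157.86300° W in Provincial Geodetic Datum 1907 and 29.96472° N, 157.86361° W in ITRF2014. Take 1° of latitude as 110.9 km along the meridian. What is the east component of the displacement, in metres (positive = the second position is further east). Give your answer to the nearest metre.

ΔE = -59 m

Δφ = 29.96472° − 29.96200° = +0.00272°; Δλ = -157.86361° − -157.86300° = -0.00061°.
ΔN = Δφ × 110900 = 301.6 m; ΔE = Δλ × 110900 × cos(29.96200°) = -0.00061 × 110900 × 0.866357 = -58.6 m.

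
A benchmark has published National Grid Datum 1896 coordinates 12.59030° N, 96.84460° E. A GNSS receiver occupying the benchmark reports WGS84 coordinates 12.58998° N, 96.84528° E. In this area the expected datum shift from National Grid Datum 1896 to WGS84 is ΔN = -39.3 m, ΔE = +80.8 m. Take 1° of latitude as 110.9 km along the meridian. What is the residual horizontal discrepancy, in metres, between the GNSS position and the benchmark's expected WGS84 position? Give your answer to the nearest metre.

Observed coordinate differences: Δφ = -0.00032°, Δλ = +0.00068°.
Converting to metres (1° lat = 110900 m, cos φ = 0.975954): observed ΔN = -35.5 m, observed ΔE = 73.6 m.
Subtracting the expected shift leaves a residual of -35.5 − (-39.3) = 3.8 m north and 73.6 − (80.8) = -7.2 m east.
Residual distance = √(3.8² + (-7.2)²) = 8.1 m.

8 m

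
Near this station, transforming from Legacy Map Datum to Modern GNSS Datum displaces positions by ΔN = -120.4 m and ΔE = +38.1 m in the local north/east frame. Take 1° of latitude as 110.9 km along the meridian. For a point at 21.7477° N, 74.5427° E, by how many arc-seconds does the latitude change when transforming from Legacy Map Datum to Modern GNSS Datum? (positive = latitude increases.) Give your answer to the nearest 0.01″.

Δφ = -3.91″

1° of latitude = 110.9 km, so Δφ = -120.4 / 110900 = -0.0010857° = -3.908″.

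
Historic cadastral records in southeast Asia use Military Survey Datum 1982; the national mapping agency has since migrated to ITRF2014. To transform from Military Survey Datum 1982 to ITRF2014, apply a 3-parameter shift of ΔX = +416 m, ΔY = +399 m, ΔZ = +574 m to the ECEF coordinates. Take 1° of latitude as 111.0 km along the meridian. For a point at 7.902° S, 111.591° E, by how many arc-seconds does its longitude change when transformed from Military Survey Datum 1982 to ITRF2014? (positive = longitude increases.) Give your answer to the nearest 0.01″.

Δλ = -17.47″

sin φ = -0.137479, cos φ = 0.990505, sin λ = 0.929834, cos λ = -0.367978.
East component: ΔE = −sin λ·ΔX + cos λ·ΔY = −(0.929834)(416) + (-0.367978)(399) = -533.63 m.
1° of latitude spans 111000 m; at latitude φ, 1° of longitude spans that × cos φ = 109946.0 m, so Δλ = -533.63 / 109946.0 × 3600 = -17.473″.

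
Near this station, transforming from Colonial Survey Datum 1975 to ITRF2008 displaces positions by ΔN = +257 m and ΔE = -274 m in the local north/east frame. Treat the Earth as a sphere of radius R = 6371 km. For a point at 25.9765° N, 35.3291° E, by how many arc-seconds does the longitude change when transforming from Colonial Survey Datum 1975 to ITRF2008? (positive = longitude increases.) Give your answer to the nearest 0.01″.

At latitude 25.9765°, cos φ = 0.898974.
One radian of longitude at latitude φ spans R cos φ, so Δλ = ΔE / (R cos φ) = -274.0 / (6371000 × 0.898974) = -4.7841e-05 rad = -9.868″.

Δλ = -9.87″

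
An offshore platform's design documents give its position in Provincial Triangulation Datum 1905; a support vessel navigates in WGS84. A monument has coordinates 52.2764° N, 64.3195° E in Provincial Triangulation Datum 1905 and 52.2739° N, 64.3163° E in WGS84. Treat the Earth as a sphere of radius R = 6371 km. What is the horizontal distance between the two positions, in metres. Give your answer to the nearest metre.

353 m

Δφ = 52.2739° − 52.2764° = -0.0025°; Δλ = 64.3163° − 64.3195° = -0.0032°.
1° along a meridian = πR/180 = 111195 m.
ΔN = Δφ × 111195 = -278.0 m; ΔE = Δλ × 111195 × cos(52.2764°) = -0.0032 × 111195 × 0.611853 = -217.7 m.
Distance = √(ΔE² + ΔN²) = √((-217.7)² + (-278.0)²) = 353.1 m.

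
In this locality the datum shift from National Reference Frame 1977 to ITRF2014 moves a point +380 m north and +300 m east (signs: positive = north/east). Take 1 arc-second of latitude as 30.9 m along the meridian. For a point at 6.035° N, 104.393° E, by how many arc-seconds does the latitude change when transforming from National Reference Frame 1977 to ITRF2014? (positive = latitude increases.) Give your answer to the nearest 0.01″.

1″ of latitude = 30.90 m, so Δφ = 380.0 / 30.90 = 12.298″.

Δφ = 12.30″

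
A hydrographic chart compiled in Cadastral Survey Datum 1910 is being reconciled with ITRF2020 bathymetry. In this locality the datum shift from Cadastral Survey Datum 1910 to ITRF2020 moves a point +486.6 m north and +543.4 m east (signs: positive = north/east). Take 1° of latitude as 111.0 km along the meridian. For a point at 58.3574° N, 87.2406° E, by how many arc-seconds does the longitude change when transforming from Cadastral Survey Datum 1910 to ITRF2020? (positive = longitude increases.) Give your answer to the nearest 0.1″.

Δλ = 33.6″

At latitude 58.3574°, cos φ = 0.524619.
1° of longitude at this latitude = 111.0 × cos φ = 58.23 km, so Δλ = 543.4 / 58232.7 = 0.0093315° = 33.593″.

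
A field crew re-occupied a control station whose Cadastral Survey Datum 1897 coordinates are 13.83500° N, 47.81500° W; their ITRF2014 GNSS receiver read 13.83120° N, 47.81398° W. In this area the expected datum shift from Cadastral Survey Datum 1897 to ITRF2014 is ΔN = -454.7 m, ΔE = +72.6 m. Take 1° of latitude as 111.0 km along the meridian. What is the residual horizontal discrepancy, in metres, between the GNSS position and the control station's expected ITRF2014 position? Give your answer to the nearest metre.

Observed coordinate differences: Δφ = -0.00380°, Δλ = +0.00102°.
Converting to metres (1° lat = 111000 m, cos φ = 0.970988): observed ΔN = -421.8 m, observed ΔE = 109.9 m.
Subtracting the expected shift leaves a residual of -421.8 − (-454.7) = 32.9 m north and 109.9 − (72.6) = 37.3 m east.
Residual distance = √(32.9² + 37.3²) = 49.8 m.

50 m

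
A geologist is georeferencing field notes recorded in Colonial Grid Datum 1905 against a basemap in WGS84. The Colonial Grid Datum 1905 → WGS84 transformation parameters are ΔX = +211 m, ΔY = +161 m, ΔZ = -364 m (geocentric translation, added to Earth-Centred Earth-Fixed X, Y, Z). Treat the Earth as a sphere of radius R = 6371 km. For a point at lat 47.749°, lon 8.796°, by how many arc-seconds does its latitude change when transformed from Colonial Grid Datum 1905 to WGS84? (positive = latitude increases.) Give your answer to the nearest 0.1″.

Δφ = -13.5″

sin φ = 0.740206, cos φ = 0.672380, sin λ = 0.152917, cos λ = 0.988239.
North component: ΔN = −sin φ cos λ·ΔX − sin φ sin λ·ΔY + cos φ·ΔZ = −(0.740206)(0.988239)(211) − (0.740206)(0.152917)(161) + (0.672380)(-364) = -417.32 m.
1° of latitude spans πR/180 = 111195 m, so Δφ = -417.32 / 111195 × 3600 = -13.511″.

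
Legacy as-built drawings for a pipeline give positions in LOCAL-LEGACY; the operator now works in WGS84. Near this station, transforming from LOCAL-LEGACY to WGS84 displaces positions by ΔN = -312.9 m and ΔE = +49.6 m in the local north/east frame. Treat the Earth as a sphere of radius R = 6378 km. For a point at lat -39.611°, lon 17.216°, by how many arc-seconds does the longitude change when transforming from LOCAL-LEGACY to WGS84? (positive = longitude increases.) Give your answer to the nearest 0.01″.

Δλ = 2.08″

At latitude -39.611°, cos φ = 0.770391.
One radian of longitude at latitude φ spans R cos φ, so Δλ = ΔE / (R cos φ) = 49.6 / (6378000 × 0.770391) = 1.0095e-05 rad = 2.082″.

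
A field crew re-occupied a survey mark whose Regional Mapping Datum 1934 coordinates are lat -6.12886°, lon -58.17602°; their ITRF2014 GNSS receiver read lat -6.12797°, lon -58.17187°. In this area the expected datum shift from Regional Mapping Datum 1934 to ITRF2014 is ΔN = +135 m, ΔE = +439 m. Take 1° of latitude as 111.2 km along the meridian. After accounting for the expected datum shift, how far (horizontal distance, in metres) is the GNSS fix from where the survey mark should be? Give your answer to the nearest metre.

41 m

Observed coordinate differences: Δφ = +0.00089°, Δλ = +0.00415°.
Converting to metres (1° lat = 111200 m, cos φ = 0.994284): observed ΔN = 99.0 m, observed ΔE = 458.8 m.
Subtracting the expected shift leaves a residual of 99.0 − (135) = -36.0 m north and 458.8 − (439) = 19.8 m east.
Residual distance = √((-36.0)² + 19.8²) = 41.1 m.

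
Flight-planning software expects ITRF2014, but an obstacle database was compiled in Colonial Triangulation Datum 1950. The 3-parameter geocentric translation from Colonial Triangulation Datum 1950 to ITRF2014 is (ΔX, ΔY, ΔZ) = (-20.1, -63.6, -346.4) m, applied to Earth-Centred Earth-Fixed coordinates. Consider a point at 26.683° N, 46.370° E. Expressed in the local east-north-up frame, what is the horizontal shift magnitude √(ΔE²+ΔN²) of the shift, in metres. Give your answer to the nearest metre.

The local east axis at (φ, λ) is (−sin λ, cos λ, 0), so ΔE = −sin(46.370°)·(-20.1) + cos(46.370°)·(-63.6) = -29.34 m.
The local north axis is (−sin φ cos λ, −sin φ sin λ, cos φ), giving ΔN = 6.228 + 20.672 − 309.510 = -282.61 m.
Horizontal magnitude = √(ΔE² + ΔN²) = √((-29.34)² + (-282.61)²) = 284.13 m.

284 m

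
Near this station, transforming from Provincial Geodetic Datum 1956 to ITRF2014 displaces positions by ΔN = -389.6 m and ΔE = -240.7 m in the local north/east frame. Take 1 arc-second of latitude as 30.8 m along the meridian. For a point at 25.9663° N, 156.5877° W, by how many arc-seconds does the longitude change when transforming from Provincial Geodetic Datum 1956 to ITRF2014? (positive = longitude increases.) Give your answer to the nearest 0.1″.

Δλ = -8.7″

At latitude 25.9663°, cos φ = 0.899052.
1″ of longitude at this latitude = 30.80 × cos φ = 27.6908 m, so Δλ = -240.7 / 27.6908 = -8.692″.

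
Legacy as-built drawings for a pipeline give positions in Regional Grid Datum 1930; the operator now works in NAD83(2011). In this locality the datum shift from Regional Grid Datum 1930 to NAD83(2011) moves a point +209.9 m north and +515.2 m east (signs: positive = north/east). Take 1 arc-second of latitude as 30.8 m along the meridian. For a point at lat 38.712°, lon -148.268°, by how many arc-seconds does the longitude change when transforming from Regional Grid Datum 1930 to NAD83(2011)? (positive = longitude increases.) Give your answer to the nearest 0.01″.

Δλ = 21.44″

At latitude 38.712°, cos φ = 0.780299.
1″ of longitude at this latitude = 30.80 × cos φ = 24.0332 m, so Δλ = 515.2 / 24.0332 = 21.437″.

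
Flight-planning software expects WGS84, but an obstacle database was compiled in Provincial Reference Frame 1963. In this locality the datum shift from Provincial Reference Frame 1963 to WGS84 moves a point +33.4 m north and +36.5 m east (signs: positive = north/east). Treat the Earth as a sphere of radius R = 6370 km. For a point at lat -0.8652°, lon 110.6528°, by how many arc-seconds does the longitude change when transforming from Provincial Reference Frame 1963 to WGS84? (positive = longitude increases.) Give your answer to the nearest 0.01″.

Δλ = 1.18″

At latitude -0.8652°, cos φ = 0.999886.
One radian of longitude at latitude φ spans R cos φ, so Δλ = ΔE / (R cos φ) = 36.5 / (6370000 × 0.999886) = 5.7306e-06 rad = 1.182″.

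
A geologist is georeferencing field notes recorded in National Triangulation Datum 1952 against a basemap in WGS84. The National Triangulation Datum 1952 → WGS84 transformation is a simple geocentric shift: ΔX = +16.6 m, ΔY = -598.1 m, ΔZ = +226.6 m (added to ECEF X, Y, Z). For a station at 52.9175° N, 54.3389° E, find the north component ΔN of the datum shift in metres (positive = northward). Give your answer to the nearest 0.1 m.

ΔN = 516.6 m

The local north axis is (−sin φ cos λ, −sin φ sin λ, cos φ), giving ΔN = -7.721 + 387.671 + 136.632 = 516.58 m.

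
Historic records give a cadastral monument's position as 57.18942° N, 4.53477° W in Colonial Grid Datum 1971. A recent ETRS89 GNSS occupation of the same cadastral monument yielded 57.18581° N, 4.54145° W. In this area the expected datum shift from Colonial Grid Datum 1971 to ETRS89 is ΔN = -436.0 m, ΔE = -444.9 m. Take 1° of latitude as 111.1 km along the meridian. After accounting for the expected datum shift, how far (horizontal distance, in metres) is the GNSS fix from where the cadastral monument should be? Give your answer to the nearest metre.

Observed coordinate differences: Δφ = -0.00361°, Δλ = -0.00668°.
Converting to metres (1° lat = 111100 m, cos φ = 0.541863): observed ΔN = -401.1 m, observed ΔE = -402.1 m.
Subtracting the expected shift leaves a residual of -401.1 − (-436.0) = 34.9 m north and -402.1 − (-444.9) = 42.8 m east.
Residual distance = √(34.9² + 42.8²) = 55.2 m.

55 m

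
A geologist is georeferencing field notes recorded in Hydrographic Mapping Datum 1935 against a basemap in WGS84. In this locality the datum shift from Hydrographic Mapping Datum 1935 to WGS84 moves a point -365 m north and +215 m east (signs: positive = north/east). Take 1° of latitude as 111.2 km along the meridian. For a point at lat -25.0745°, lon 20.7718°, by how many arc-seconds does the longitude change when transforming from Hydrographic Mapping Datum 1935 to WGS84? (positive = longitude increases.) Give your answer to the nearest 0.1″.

Δλ = 7.7″

At latitude -25.0745°, cos φ = 0.905758.
1° of longitude at this latitude = 111.2 × cos φ = 100.72 km, so Δλ = 215.0 / 100720.2 = 0.0021346° = 7.685″.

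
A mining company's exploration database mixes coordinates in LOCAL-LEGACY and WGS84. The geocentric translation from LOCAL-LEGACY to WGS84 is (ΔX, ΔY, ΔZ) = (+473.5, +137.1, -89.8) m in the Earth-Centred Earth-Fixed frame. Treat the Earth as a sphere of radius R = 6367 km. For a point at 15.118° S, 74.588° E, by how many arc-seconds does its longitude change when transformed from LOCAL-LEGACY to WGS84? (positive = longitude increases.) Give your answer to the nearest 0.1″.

Δλ = -14.1″

sin φ = -0.260808, cos φ = 0.965391, sin λ = 0.964040, cos λ = 0.265758.
East component: ΔE = −sin λ·ΔX + cos λ·ΔY = −(0.964040)(473.5) + (0.265758)(137.1) = -420.04 m.
1° of latitude spans πR/180 = 111125 m; at latitude φ, 1° of longitude spans that × cos φ = 107279.2 m, so Δλ = -420.04 / 107279.2 × 3600 = -14.095″.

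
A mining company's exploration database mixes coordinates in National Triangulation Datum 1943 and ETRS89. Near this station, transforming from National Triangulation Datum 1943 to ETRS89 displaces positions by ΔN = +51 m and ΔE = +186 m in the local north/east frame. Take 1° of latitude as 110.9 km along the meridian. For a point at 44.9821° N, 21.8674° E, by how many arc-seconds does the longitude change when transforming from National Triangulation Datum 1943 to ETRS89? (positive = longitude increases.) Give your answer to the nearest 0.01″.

At latitude 44.9821°, cos φ = 0.707328.
1° of longitude at this latitude = 110.9 × cos φ = 78.44 km, so Δλ = 186.0 / 78442.6 = 0.0023712° = 8.536″.

Δλ = 8.54″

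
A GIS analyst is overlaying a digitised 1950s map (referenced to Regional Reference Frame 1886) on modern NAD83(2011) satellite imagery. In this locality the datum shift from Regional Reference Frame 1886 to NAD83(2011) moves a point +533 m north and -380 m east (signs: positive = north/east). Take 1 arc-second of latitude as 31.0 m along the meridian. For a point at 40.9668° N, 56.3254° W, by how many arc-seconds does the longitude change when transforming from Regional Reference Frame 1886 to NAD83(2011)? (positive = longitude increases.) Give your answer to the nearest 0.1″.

Δλ = -16.2″

At latitude 40.9668°, cos φ = 0.755090.
1″ of longitude at this latitude = 31.00 × cos φ = 23.4078 m, so Δλ = -380.0 / 23.4078 = -16.234″.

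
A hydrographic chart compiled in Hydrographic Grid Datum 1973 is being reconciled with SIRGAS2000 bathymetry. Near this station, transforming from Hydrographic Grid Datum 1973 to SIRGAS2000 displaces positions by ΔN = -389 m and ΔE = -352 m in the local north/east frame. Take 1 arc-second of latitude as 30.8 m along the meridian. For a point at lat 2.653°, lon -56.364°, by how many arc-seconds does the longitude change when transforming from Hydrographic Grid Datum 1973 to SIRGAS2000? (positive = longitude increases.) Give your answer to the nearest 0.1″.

Δλ = -11.4″

At latitude 2.653°, cos φ = 0.998928.
1″ of longitude at this latitude = 30.80 × cos φ = 30.7670 m, so Δλ = -352.0 / 30.7670 = -11.441″.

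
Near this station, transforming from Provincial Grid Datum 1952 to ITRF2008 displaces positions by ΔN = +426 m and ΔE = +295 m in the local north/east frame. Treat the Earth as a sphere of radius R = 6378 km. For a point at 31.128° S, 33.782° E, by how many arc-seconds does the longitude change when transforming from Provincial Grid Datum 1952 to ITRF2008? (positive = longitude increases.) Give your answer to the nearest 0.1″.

Δλ = 11.1″

At latitude -31.128°, cos φ = 0.856015.
One radian of longitude at latitude φ spans R cos φ, so Δλ = ΔE / (R cos φ) = 295.0 / (6378000 × 0.856015) = 5.4033e-05 rad = 11.145″.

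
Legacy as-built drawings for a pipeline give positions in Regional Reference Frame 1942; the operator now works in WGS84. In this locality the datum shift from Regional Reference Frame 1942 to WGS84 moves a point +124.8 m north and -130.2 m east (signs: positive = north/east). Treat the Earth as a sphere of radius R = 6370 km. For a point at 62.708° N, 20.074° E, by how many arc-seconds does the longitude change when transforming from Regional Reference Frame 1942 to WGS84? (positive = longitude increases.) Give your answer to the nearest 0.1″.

At latitude 62.708°, cos φ = 0.458525.
One radian of longitude at latitude φ spans R cos φ, so Δλ = ΔE / (R cos φ) = -130.2 / (6370000 × 0.458525) = -4.4577e-05 rad = -9.195″.

Δλ = -9.2″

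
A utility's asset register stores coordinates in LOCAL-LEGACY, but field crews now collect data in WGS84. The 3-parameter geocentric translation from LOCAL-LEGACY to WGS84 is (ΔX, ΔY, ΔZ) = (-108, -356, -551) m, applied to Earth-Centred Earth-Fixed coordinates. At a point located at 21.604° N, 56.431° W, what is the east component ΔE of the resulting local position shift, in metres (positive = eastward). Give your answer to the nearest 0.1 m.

ΔE = -286.8 m

The local east axis at (φ, λ) is (−sin λ, cos λ, 0), so ΔE = −sin(-56.431°)·(-108) + cos(-56.431°)·(-356) = -286.83 m.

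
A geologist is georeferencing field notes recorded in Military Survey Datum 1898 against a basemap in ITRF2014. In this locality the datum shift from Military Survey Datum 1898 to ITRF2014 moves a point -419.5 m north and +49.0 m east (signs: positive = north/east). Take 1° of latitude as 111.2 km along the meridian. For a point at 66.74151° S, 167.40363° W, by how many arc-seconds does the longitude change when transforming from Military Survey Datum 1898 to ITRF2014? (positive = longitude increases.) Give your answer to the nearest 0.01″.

At latitude -66.74151°, cos φ = 0.394880.
1° of longitude at this latitude = 111.2 × cos φ = 43.91 km, so Δλ = 49.0 / 43910.7 = 0.0011159° = 4.017″.

Δλ = 4.02″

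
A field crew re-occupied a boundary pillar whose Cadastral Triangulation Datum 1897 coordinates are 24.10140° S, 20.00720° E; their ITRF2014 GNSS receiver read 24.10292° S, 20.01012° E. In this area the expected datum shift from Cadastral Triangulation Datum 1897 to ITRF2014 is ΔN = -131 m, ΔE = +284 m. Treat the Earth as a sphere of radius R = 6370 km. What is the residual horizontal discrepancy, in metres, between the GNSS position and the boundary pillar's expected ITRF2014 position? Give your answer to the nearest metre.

Observed coordinate differences: Δφ = -0.00152°, Δλ = +0.00292°.
Converting to metres (1° lat = 111177 m, cos φ = 0.912824): observed ΔN = -169.0 m, observed ΔE = 296.3 m.
Subtracting the expected shift leaves a residual of -169.0 − (-131) = -38.0 m north and 296.3 − (284) = 12.3 m east.
Residual distance = √((-38.0)² + 12.3²) = 39.9 m.

40 m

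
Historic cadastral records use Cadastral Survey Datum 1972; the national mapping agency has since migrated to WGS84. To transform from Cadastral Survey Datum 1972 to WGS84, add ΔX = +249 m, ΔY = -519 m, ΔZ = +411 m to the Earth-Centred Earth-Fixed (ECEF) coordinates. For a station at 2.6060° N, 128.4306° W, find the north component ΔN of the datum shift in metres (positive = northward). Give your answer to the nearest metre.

The local north axis is (−sin φ cos λ, −sin φ sin λ, cos φ), giving ΔN = 7.037 − 18.486 + 410.575 = 399.13 m.

ΔN = 399 m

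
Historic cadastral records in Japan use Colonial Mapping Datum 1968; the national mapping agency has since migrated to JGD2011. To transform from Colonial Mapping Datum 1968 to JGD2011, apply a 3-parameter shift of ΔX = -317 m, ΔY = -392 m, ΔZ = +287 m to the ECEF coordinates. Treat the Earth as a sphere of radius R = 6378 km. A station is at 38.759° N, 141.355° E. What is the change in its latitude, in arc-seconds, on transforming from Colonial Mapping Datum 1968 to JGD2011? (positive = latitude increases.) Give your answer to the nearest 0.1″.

sin φ = 0.626046, cos φ = 0.779786, sin λ = 0.624493, cos λ = -0.781030.
North component: ΔN = −sin φ cos λ·ΔX − sin φ sin λ·ΔY + cos φ·ΔZ = −(0.626046)(-0.781030)(-317) − (0.626046)(0.624493)(-392) + (0.779786)(287) = 222.05 m.
1° of latitude spans πR/180 = 111317 m, so Δφ = 222.05 / 111317 × 3600 = 7.181″.

Δφ = 7.2″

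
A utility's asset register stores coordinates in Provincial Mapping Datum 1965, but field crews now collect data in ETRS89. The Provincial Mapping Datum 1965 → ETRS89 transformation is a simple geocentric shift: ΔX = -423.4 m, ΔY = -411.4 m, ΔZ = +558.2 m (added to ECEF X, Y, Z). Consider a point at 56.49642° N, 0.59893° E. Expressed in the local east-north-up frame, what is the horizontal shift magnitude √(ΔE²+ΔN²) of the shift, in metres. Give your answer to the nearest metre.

The local east axis at (φ, λ) is (−sin λ, cos λ, 0), so ΔE = −sin(0.59893°)·(-423.4) + cos(0.59893°)·(-411.4) = -406.95 m.
The local north axis is (−sin φ cos λ, −sin φ sin λ, cos φ), giving ΔN = 353.033 + 3.586 + 308.120 = 664.74 m.
Horizontal magnitude = √(ΔE² + ΔN²) = √((-406.95)² + 664.74²) = 779.42 m.

779 m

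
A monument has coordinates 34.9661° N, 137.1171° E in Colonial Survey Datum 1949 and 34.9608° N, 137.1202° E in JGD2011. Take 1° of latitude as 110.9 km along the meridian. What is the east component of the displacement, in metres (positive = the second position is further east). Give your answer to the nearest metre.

ΔE = 282 m

Δφ = 34.9608° − 34.9661° = -0.0053°; Δλ = 137.1202° − 137.1171° = +0.0031°.
ΔN = Δφ × 110900 = -587.8 m; ΔE = Δλ × 110900 × cos(34.9661°) = +0.0031 × 110900 × 0.819491 = 281.7 m.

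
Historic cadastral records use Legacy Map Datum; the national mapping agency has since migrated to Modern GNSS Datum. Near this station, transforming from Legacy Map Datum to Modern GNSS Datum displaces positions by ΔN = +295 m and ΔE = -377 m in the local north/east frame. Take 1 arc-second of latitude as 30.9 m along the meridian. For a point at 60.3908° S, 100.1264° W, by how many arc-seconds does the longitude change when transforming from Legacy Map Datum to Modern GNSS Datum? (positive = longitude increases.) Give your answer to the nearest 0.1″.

At latitude -60.3908°, cos φ = 0.494081.
1″ of longitude at this latitude = 30.90 × cos φ = 15.2671 m, so Δλ = -377.0 / 15.2671 = -24.694″.

Δλ = -24.7″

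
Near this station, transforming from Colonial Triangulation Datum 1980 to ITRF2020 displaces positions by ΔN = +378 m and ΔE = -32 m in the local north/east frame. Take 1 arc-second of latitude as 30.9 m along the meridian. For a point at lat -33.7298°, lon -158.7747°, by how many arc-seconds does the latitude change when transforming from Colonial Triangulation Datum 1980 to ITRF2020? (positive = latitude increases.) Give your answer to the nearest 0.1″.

Δφ = 12.2″

1″ of latitude = 30.90 m, so Δφ = 378.0 / 30.90 = 12.233″.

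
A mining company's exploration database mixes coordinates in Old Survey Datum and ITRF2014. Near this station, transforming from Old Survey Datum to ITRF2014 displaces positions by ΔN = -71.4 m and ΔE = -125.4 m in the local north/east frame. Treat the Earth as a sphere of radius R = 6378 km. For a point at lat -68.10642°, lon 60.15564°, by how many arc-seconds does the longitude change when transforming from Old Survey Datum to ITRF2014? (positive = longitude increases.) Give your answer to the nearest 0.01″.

Δλ = -10.88″

At latitude -68.10642°, cos φ = 0.372884.
One radian of longitude at latitude φ spans R cos φ, so Δλ = ΔE / (R cos φ) = -125.4 / (6378000 × 0.372884) = -5.2728e-05 rad = -10.876″.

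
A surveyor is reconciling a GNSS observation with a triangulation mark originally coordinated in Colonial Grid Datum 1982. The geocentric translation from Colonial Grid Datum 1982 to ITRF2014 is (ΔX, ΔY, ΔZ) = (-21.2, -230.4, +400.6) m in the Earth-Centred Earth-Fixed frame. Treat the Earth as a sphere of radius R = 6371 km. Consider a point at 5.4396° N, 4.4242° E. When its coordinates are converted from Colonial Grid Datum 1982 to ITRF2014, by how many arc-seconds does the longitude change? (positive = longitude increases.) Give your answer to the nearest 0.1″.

sin φ = 0.094796, cos φ = 0.995497, sin λ = 0.077140, cos λ = 0.997020.
East component: ΔE = −sin λ·ΔX + cos λ·ΔY = −(0.077140)(-21.2) + (0.997020)(-230.4) = -228.08 m.
1° of latitude spans πR/180 = 111195 m; at latitude φ, 1° of longitude spans that × cos φ = 110694.2 m, so Δλ = -228.08 / 110694.2 × 3600 = -7.418″.

Δλ = -7.4″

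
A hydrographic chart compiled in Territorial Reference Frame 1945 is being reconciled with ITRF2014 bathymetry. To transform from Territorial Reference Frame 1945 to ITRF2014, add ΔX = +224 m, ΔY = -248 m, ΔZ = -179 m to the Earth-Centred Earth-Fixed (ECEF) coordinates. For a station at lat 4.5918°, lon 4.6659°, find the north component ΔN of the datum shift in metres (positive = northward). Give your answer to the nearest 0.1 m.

ΔN = -194.7 m

The local north axis is (−sin φ cos λ, −sin φ sin λ, cos φ), giving ΔN = -17.873 + 1.615 − 178.425 = -194.68 m.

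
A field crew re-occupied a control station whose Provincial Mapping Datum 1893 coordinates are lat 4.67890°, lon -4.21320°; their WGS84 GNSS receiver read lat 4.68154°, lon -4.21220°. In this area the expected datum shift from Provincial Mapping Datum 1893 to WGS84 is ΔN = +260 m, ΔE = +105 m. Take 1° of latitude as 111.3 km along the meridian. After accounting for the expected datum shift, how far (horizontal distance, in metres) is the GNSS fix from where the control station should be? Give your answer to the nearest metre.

Observed coordinate differences: Δφ = +0.00264°, Δλ = +0.00100°.
Converting to metres (1° lat = 111300 m, cos φ = 0.996667): observed ΔN = 293.8 m, observed ΔE = 110.9 m.
Subtracting the expected shift leaves a residual of 293.8 − (260) = 33.8 m north and 110.9 − (105) = 5.9 m east.
Residual distance = √(33.8² + 5.9²) = 34.3 m.

34 m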